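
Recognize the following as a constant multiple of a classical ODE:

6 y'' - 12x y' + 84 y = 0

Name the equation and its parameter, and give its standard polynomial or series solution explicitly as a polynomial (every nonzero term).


All three coefficients share the factor 6; dividing through by 6 gives  y'' - 2x y' + 14 y = 0.
This matches the Hermite equation y'' - 2x y' + 2n y = 0 with 2n = 14, so n = 7; the polynomial solution is H_7(x).
With y = sum_k a_k x^k, matching x^k gives (k+2)(k+1) a_{k+2} = 2(k - n) a_k = 2(k - 7) a_k. The right side vanishes at k = 7, so the series with the parity of 7 terminates at degree 7.
Standard normalization: leading coefficient of H_n is 2^n, so a_7 = 2^7 = 128. Work downward with a_k = (k+1)(k+2) a_{k+2} / (2(k - n)):
  a_5 = (6)(7)(128) / (2(5 - 7)) = 5376/(-4) = -1344
  a_3 = (4)(5)(-1344) / (2(3 - 7)) = -26880/(-8) = 3360
  a_1 = (2)(3)(3360) / (2(1 - 7)) = 20160/(-12) = -1680
Hence H_7(x) = 128 x^7 - 1344 x^5 + 3360 x^3 - 1680 x.

H_7(x); series = 128 x^7 - 1344 x^5 + 3360 x^3 - 1680 x


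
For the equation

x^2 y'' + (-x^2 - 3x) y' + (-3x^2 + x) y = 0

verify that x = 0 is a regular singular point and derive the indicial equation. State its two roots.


Divide by x^2 to reach normal form y'' + P_1(x) y' + P_2(x) y = 0 with P_1(x) = -1 - 3/x and P_2(x) = -3 + 1/x.
x = 0 is a singular point because the y'-coefficient -1 - 3/x has a pole at x = 0 and the y-coefficient -3 + 1/x has a pole at x = 0.
It is a regular singular point because x P_1(x) = p(x) = -x - 3 and x^2 P_2(x) = q(x) = -3x^2 + x are polynomials, hence analytic at x = 0.
p(0) = -3,  q(0) = 0.
Indicial equation: r(r-1) + p(0) r + q(0) = 0, i.e. r^2 + (p(0) - 1) r + q(0) = 0, i.e. r^2 - 4 r = 0.
Discriminant: (-4)^2 - 4(0) = 16, so r = (4 ± 4)/2.
Solving: r_1 = 4, r_2 = 0.

indicial: r^2 - 4 r = 0; roots r_1 = 4, r_2 = 0


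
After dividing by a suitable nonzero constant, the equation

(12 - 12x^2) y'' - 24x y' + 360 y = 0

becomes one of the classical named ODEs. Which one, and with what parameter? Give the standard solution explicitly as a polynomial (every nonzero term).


All three coefficients share the factor 12; dividing through by 12 gives  (1 - x^2) y'' - 2x y' + 30 y = 0.
This matches the Legendre equation (1 - x^2) y'' - 2x y' + n(n+1) y = 0 (note the -2x y' term) with n(n+1) = 30, so n = 5; the polynomial solution is P_5(x).
With y = sum_k a_k x^k, matching x^k gives (k+2)(k+1) a_{k+2} = [k(k+1) - n(n+1)] a_k = (k - 5)(k + 6) a_k. The right side vanishes at k = 5, so the series with the parity of 5 terminates at degree 5.
Standard normalization (P_n(1) = 1): leading coefficient (2n)!/(2^n (n!)^2) = 3628800/(32*14400) = 63/8, so a_5 = 63/8. Work downward with a_k = (k+1)(k+2) a_{k+2} / ((k - 5)(k + 6)):
  a_3 = (4)(5)(63/8) / ((3 - 5)(3 + 6)) = (315/2)/(-18) = -35/4
  a_1 = (2)(3)(-35/4) / ((1 - 5)(1 + 6)) = (-105/2)/(-28) = 15/8
Hence P_5(x) = 63 x^5/8 - 35 x^3/4 + 15 x/8.

P_5(x); series = 63 x^5/8 - 35 x^3/4 + 15 x/8


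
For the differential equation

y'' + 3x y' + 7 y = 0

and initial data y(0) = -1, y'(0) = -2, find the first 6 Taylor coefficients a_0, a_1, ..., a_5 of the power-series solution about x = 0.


Ansatz: y(x) = sum_{n>=0} a_n x^n, so y'(x) = sum_{n>=1} n a_n x^(n-1) and y''(x) = sum_{n>=2} n(n-1) a_n x^(n-2).
Substitute into P(x) y'' + Q(x) y' + R(x) y = 0 with P(x) = 1, Q(x) = 3x, R(x) = 7, and match powers of x.
Initial conditions: a_0 = -1, a_1 = -2.
Setting the coefficient of each power of x to zero and solving order by order (substituting the coefficients already found):
  x^0: 2 a_2 + 7 a_0 = 0  ->  2 a_2 = -7 a_0 = 7  ->  a_2 = 7/2
  x^1: 6 a_3 + 10 a_1 = 0  ->  6 a_3 = -10 a_1 = 20  ->  a_3 = 10/3
  x^2: 12 a_4 + 13 a_2 = 0  ->  12 a_4 = -13 a_2 = -91/2  ->  a_4 = -91/24
  x^3: 20 a_5 + 16 a_3 = 0  ->  20 a_5 = -16 a_3 = -160/3  ->  a_5 = -8/3
Truncated series: y(x) = -1 - 2 x + (7/2) x^2 + (10/3) x^3 - (91/24) x^4 - (8/3) x^5 + O(x^6).

a_0 = -1; a_1 = -2; a_2 = 7/2; a_3 = 10/3; a_4 = -91/24; a_5 = -8/3


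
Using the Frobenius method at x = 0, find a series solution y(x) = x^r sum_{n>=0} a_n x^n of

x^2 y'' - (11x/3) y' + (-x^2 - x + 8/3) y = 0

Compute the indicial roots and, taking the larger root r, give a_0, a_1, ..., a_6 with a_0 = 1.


Write in Frobenius form y'' + (p(x)/x) y' + (q(x)/x^2) y = 0:
  p(x) = -11/3,  q(x) = -x^2 - x + 8/3.
Indicial equation: r(r-1) + (-11/3) r + (8/3) = 0 -> roots r_1 = 4, r_2 = 2/3.
Take r = r_1 = 4. Let y(x) = x^r sum_{n>=0} a_n x^n with a_0 = 1.
Substitute y = x^r sum a_n x^n and match x^{r+n}. The recurrence is
  D(n) a_n - 1 a_{n-1} - 1 a_{n-2} = 0,  where D(n) = (r+n)(r+n-1) + (-11/3)(r+n) + (8/3).
  a_n = [1 a_{n-1} + 1 a_{n-2}] / D(n).
Since the indicial polynomial factors as (r - r_1)(r - r_2), D(n) = (r_1 + n - r_1)(r_1 + n - r_2) = n(n + 10/3).
Evaluating step by step (a_0 = 1):
  n = 1: D(1) = 1(1 + 10/3) = 13/3; numerator = 1(1) = 1; a_1 = (1)/(13/3) = 3/13
  n = 2: D(2) = 2(2 + 10/3) = 32/3; numerator = 1(3/13) + 1(1) = 16/13; a_2 = (16/13)/(32/3) = 3/26
  n = 3: D(3) = 3(3 + 10/3) = 19; numerator = 1(3/26) + 1(3/13) = 9/26; a_3 = (9/26)/(19) = 9/494
  n = 4: D(4) = 4(4 + 10/3) = 88/3; numerator = 1(9/494) + 1(3/26) = 33/247; a_4 = (33/247)/(88/3) = 9/1976
  n = 5: D(5) = 5(5 + 10/3) = 125/3; numerator = 1(9/1976) + 1(9/494) = 45/1976; a_5 = (45/1976)/(125/3) = 27/49400
  n = 6: D(6) = 6(6 + 10/3) = 56; numerator = 1(27/49400) + 1(9/1976) = 63/12350; a_6 = (63/12350)/(56) = 9/98800

r = 4; a_0 = 1; a_1 = 3/13; a_2 = 3/26; a_3 = 9/494; a_4 = 9/1976; a_5 = 27/49400; a_6 = 9/98800


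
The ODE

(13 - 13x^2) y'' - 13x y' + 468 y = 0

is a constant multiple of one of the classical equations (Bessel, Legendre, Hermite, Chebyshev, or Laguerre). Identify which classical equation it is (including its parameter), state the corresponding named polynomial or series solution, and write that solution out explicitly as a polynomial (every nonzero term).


All three coefficients share the factor 13; dividing through by 13 gives  (1 - x^2) y'' - x y' + 36 y = 0.
This matches the Chebyshev equation (1 - x^2) y'' - x y' + n^2 y = 0 (note the -x y' term, not -2x y') with n^2 = 36, so n = 6; the polynomial solution is T_6(x).
With y = sum_k a_k x^k, matching x^k gives (k+2)(k+1) a_{k+2} = (k^2 - n^2) a_k = (k - 6)(k + 6) a_k. The right side vanishes at k = 6, so the series with the parity of 6 terminates at degree 6.
Standard normalization: leading coefficient of T_n is 2^(n-1), so a_6 = 2^5 = 32. Work downward with a_k = (k+1)(k+2) a_{k+2} / ((k - 6)(k + 6)):
  a_4 = (5)(6)(32) / ((4 - 6)(4 + 6)) = 960/(-20) = -48
  a_2 = (3)(4)(-48) / ((2 - 6)(2 + 6)) = -576/(-32) = 18
  a_0 = (1)(2)(18) / ((0 - 6)(0 + 6)) = 36/(-36) = -1
Hence T_6(x) = 32 x^6 - 48 x^4 + 18 x^2 - 1.

T_6(x); series = 32 x^6 - 48 x^4 + 18 x^2 - 1


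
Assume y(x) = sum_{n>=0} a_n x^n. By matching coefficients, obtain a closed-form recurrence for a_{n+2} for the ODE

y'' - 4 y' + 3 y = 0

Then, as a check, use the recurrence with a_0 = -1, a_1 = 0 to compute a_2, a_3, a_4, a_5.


Substitute y = sum_n a_n x^n.
y''(x) has coefficient (n+2)(n+1) a_{n+2} at x^n;
-4 y'(x) has coefficient -4 (n+1) a_{n+1} at x^n;
3 y(x) has coefficient 3 a_n at x^n.
Matching x^n: (n+2)(n+1) a_{n+2} - 4 (n+1) a_{n+1} + 3 a_n = 0.
Thus a_{n+2} = [4 (n+1) a_{n+1} - 3 a_n] / ((n+1)(n+2)).

Check with a_0 = -1, a_1 = 0 (apply the recurrence for n = 0, 1, 2, 3): a_0 = -1, a_1 = 0, a_2 = 3/2, a_3 = 2, a_4 = 13/8, a_5 = 1.

a_(n+2) = [4 (n+1) a_(n+1) - 3 a_n] / ((n+1)(n+2)); check: a_0 = -1, a_1 = 0, a_2 = 3/2, a_3 = 2, a_4 = 13/8, a_5 = 1


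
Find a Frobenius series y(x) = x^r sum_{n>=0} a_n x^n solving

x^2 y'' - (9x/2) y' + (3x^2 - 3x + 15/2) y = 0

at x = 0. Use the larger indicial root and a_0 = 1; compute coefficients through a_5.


Write in Frobenius form y'' + (p(x)/x) y' + (q(x)/x^2) y = 0:
  p(x) = -9/2,  q(x) = 3x^2 - 3x + 15/2.
Indicial equation: r(r-1) + (-9/2) r + (15/2) = 0 -> roots r_1 = 3, r_2 = 5/2.
Take r = r_1 = 3. Let y(x) = x^r sum_{n>=0} a_n x^n with a_0 = 1.
Substitute y = x^r sum a_n x^n and match x^{r+n}. The recurrence is
  D(n) a_n - 3 a_{n-1} + 3 a_{n-2} = 0,  where D(n) = (r+n)(r+n-1) + (-9/2)(r+n) + (15/2).
  a_n = [3 a_{n-1} - 3 a_{n-2}] / D(n).
Since the indicial polynomial factors as (r - r_1)(r - r_2), D(n) = (r_1 + n - r_1)(r_1 + n - r_2) = n(n + 1/2).
Evaluating step by step (a_0 = 1):
  n = 1: D(1) = 1(1 + 1/2) = 3/2; numerator = 3(1) = 3; a_1 = (3)/(3/2) = 2
  n = 2: D(2) = 2(2 + 1/2) = 5; numerator = 3(2) - 3(1) = 3; a_2 = (3)/(5) = 3/5
  n = 3: D(3) = 3(3 + 1/2) = 21/2; numerator = 3(3/5) - 3(2) = -21/5; a_3 = (-21/5)/(21/2) = -2/5
  n = 4: D(4) = 4(4 + 1/2) = 18; numerator = 3(-2/5) - 3(3/5) = -3; a_4 = (-3)/(18) = -1/6
  n = 5: D(5) = 5(5 + 1/2) = 55/2; numerator = 3(-1/6) - 3(-2/5) = 7/10; a_5 = (7/10)/(55/2) = 7/275

r = 3; a_0 = 1; a_1 = 2; a_2 = 3/5; a_3 = -2/5; a_4 = -1/6; a_5 = 7/275


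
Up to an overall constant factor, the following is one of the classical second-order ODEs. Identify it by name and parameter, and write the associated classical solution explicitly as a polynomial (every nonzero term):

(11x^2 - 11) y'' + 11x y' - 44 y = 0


All three coefficients share the factor -11; dividing through by -11 gives  (1 - x^2) y'' - x y' + 4 y = 0.
This matches the Chebyshev equation (1 - x^2) y'' - x y' + n^2 y = 0 (note the -x y' term, not -2x y') with n^2 = 4, so n = 2; the polynomial solution is T_2(x).
With y = sum_k a_k x^k, matching x^k gives (k+2)(k+1) a_{k+2} = (k^2 - n^2) a_k = (k - 2)(k + 2) a_k. The right side vanishes at k = 2, so the series with the parity of 2 terminates at degree 2.
Standard normalization: leading coefficient of T_n is 2^(n-1), so a_2 = 2^1 = 2. Work downward with a_k = (k+1)(k+2) a_{k+2} / ((k - 2)(k + 2)):
  a_0 = (1)(2)(2) / ((0 - 2)(0 + 2)) = 4/(-4) = -1
Hence T_2(x) = 2 x^2 - 1.

T_2(x); series = 2 x^2 - 1


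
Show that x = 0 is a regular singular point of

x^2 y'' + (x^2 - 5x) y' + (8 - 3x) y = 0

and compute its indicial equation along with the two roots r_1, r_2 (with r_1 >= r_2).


Divide by x^2 to reach normal form y'' + P_1(x) y' + P_2(x) y = 0 with P_1(x) = 1 - 5/x and P_2(x) = -3/x + 8/x^2.
x = 0 is a singular point because the y'-coefficient 1 - 5/x has a pole at x = 0 and the y-coefficient -3/x + 8/x^2 has a pole at x = 0.
It is a regular singular point because x P_1(x) = p(x) = x - 5 and x^2 P_2(x) = q(x) = 8 - 3x are polynomials, hence analytic at x = 0.
p(0) = -5,  q(0) = 8.
Indicial equation: r(r-1) + p(0) r + q(0) = 0, i.e. r^2 + (p(0) - 1) r + q(0) = 0, i.e. r^2 - 6 r + 8 = 0.
Discriminant: (-6)^2 - 4(8) = 4, so r = (6 ± 2)/2.
Solving: r_1 = 4, r_2 = 2.

indicial: r^2 - 6 r + 8 = 0; roots r_1 = 4, r_2 = 2


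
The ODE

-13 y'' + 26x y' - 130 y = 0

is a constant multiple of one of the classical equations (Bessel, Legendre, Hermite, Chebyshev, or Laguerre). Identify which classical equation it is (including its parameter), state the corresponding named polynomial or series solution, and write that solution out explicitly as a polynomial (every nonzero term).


All three coefficients share the factor -13; dividing through by -13 gives  y'' - 2x y' + 10 y = 0.
This matches the Hermite equation y'' - 2x y' + 2n y = 0 with 2n = 10, so n = 5; the polynomial solution is H_5(x).
With y = sum_k a_k x^k, matching x^k gives (k+2)(k+1) a_{k+2} = 2(k - n) a_k = 2(k - 5) a_k. The right side vanishes at k = 5, so the series with the parity of 5 terminates at degree 5.
Standard normalization: leading coefficient of H_n is 2^n, so a_5 = 2^5 = 32. Work downward with a_k = (k+1)(k+2) a_{k+2} / (2(k - n)):
  a_3 = (4)(5)(32) / (2(3 - 5)) = 640/(-4) = -160
  a_1 = (2)(3)(-160) / (2(1 - 5)) = -960/(-8) = 120
Hence H_5(x) = 32 x^5 - 160 x^3 + 120 x.

H_5(x); series = 32 x^5 - 160 x^3 + 120 x


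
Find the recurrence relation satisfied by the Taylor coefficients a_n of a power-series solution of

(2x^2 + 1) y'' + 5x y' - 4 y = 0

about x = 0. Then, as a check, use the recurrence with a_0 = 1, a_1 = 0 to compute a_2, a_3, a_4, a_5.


Substitute y = sum_n a_n x^n.
(1 + 2 x^2) y'' contributes (n+2)(n+1) a_{n+2} + 2 n(n-1) a_n at x^n.
5 x y'(x) contributes 5 n a_n at x^n.
-4 y(x) contributes -4 a_n at x^n.
Matching x^n: (n+2)(n+1) a_{n+2} + (2 n(n-1) + 5 n - 4) a_n = 0.
Thus a_{n+2} = (-2 n(n-1) - 5 n + 4) / ((n+1)(n+2)) * a_n.

Check with a_0 = 1, a_1 = 0 (apply the recurrence for n = 0, 1, 2, 3): a_0 = 1, a_1 = 0, a_2 = 2, a_3 = 0, a_4 = -5/3, a_5 = 0.

a_(n+2) = (-2 n(n-1) - 5 n + 4) / ((n+1)(n+2)) * a_n; check: a_0 = 1, a_1 = 0, a_2 = 2, a_3 = 0, a_4 = -5/3, a_5 = 0


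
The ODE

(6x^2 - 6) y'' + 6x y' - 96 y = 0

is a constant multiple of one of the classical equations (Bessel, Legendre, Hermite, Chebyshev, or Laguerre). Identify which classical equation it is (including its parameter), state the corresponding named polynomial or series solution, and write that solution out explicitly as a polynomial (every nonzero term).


All three coefficients share the factor -6; dividing through by -6 gives  (1 - x^2) y'' - x y' + 16 y = 0.
This matches the Chebyshev equation (1 - x^2) y'' - x y' + n^2 y = 0 (note the -x y' term, not -2x y') with n^2 = 16, so n = 4; the polynomial solution is T_4(x).
With y = sum_k a_k x^k, matching x^k gives (k+2)(k+1) a_{k+2} = (k^2 - n^2) a_k = (k - 4)(k + 4) a_k. The right side vanishes at k = 4, so the series with the parity of 4 terminates at degree 4.
Standard normalization: leading coefficient of T_n is 2^(n-1), so a_4 = 2^3 = 8. Work downward with a_k = (k+1)(k+2) a_{k+2} / ((k - 4)(k + 4)):
  a_2 = (3)(4)(8) / ((2 - 4)(2 + 4)) = 96/(-12) = -8
  a_0 = (1)(2)(-8) / ((0 - 4)(0 + 4)) = -16/(-16) = 1
Hence T_4(x) = 8 x^4 - 8 x^2 + 1.

T_4(x); series = 8 x^4 - 8 x^2 + 1


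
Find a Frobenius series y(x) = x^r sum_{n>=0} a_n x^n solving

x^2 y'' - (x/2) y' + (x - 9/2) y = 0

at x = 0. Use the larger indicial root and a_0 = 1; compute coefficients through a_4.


Write in Frobenius form y'' + (p(x)/x) y' + (q(x)/x^2) y = 0:
  p(x) = -1/2,  q(x) = x - 9/2.
Indicial equation: r(r-1) + (-1/2) r + (-9/2) = 0 -> roots r_1 = 3, r_2 = -3/2.
Take r = r_1 = 3. Let y(x) = x^r sum_{n>=0} a_n x^n with a_0 = 1.
Substitute y = x^r sum a_n x^n and match x^{r+n}. The recurrence is
  D(n) a_n + 1 a_{n-1} = 0,  where D(n) = (r+n)(r+n-1) + (-1/2)(r+n) + (-9/2).
  a_n = -1 / D(n) * a_{n-1}.
Since the indicial polynomial factors as (r - r_1)(r - r_2), D(n) = (r_1 + n - r_1)(r_1 + n - r_2) = n(n + 9/2).
Evaluating step by step (a_0 = 1):
  n = 1: D(1) = 1(1 + 9/2) = 11/2; numerator = -1(1) = -1; a_1 = (-1)/(11/2) = -2/11
  n = 2: D(2) = 2(2 + 9/2) = 13; numerator = -1(-2/11) = 2/11; a_2 = (2/11)/(13) = 2/143
  n = 3: D(3) = 3(3 + 9/2) = 45/2; numerator = -1(2/143) = -2/143; a_3 = (-2/143)/(45/2) = -4/6435
  n = 4: D(4) = 4(4 + 9/2) = 34; numerator = -1(-4/6435) = 4/6435; a_4 = (4/6435)/(34) = 2/109395

r = 3; a_0 = 1; a_1 = -2/11; a_2 = 2/143; a_3 = -4/6435; a_4 = 2/109395


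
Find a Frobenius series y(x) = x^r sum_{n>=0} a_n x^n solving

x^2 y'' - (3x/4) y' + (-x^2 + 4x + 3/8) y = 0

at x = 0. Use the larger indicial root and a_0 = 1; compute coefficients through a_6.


Write in Frobenius form y'' + (p(x)/x) y' + (q(x)/x^2) y = 0:
  p(x) = -3/4,  q(x) = -x^2 + 4x + 3/8.
Indicial equation: r(r-1) + (-3/4) r + (3/8) = 0 -> roots r_1 = 3/2, r_2 = 1/4.
Take r = r_1 = 3/2. Let y(x) = x^r sum_{n>=0} a_n x^n with a_0 = 1.
Substitute y = x^r sum a_n x^n and match x^{r+n}. The recurrence is
  D(n) a_n + 4 a_{n-1} - 1 a_{n-2} = 0,  where D(n) = (r+n)(r+n-1) + (-3/4)(r+n) + (3/8).
  a_n = [-4 a_{n-1} + 1 a_{n-2}] / D(n).
Since the indicial polynomial factors as (r - r_1)(r - r_2), D(n) = (r_1 + n - r_1)(r_1 + n - r_2) = n(n + 5/4).
Evaluating step by step (a_0 = 1):
  n = 1: D(1) = 1(1 + 5/4) = 9/4; numerator = -4(1) = -4; a_1 = (-4)/(9/4) = -16/9
  n = 2: D(2) = 2(2 + 5/4) = 13/2; numerator = -4(-16/9) + 1(1) = 73/9; a_2 = (73/9)/(13/2) = 146/117
  n = 3: D(3) = 3(3 + 5/4) = 51/4; numerator = -4(146/117) + 1(-16/9) = -88/13; a_3 = (-88/13)/(51/4) = -352/663
  n = 4: D(4) = 4(4 + 5/4) = 21; numerator = -4(-352/663) + 1(146/117) = 6706/1989; a_4 = (6706/1989)/(21) = 958/5967
  n = 5: D(5) = 5(5 + 5/4) = 125/4; numerator = -4(958/5967) + 1(-352/663) = -7000/5967; a_5 = (-7000/5967)/(125/4) = -224/5967
  n = 6: D(6) = 6(6 + 5/4) = 87/2; numerator = -4(-224/5967) + 1(958/5967) = 206/663; a_6 = (206/663)/(87/2) = 412/57681

r = 3/2; a_0 = 1; a_1 = -16/9; a_2 = 146/117; a_3 = -352/663; a_4 = 958/5967; a_5 = -224/5967; a_6 = 412/57681


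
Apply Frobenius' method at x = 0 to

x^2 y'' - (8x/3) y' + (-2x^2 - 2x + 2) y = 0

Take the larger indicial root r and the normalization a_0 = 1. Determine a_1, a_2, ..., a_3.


Write in Frobenius form y'' + (p(x)/x) y' + (q(x)/x^2) y = 0:
  p(x) = -8/3,  q(x) = -2x^2 - 2x + 2.
Indicial equation: r(r-1) + (-8/3) r + (2) = 0 -> roots r_1 = 3, r_2 = 2/3.
Take r = r_1 = 3. Let y(x) = x^r sum_{n>=0} a_n x^n with a_0 = 1.
Substitute y = x^r sum a_n x^n and match x^{r+n}. The recurrence is
  D(n) a_n - 2 a_{n-1} - 2 a_{n-2} = 0,  where D(n) = (r+n)(r+n-1) + (-8/3)(r+n) + (2).
  a_n = [2 a_{n-1} + 2 a_{n-2}] / D(n).
Since the indicial polynomial factors as (r - r_1)(r - r_2), D(n) = (r_1 + n - r_1)(r_1 + n - r_2) = n(n + 7/3).
Evaluating step by step (a_0 = 1):
  n = 1: D(1) = 1(1 + 7/3) = 10/3; numerator = 2(1) = 2; a_1 = (2)/(10/3) = 3/5
  n = 2: D(2) = 2(2 + 7/3) = 26/3; numerator = 2(3/5) + 2(1) = 16/5; a_2 = (16/5)/(26/3) = 24/65
  n = 3: D(3) = 3(3 + 7/3) = 16; numerator = 2(24/65) + 2(3/5) = 126/65; a_3 = (126/65)/(16) = 63/520

r = 3; a_0 = 1; a_1 = 3/5; a_2 = 24/65; a_3 = 63/520


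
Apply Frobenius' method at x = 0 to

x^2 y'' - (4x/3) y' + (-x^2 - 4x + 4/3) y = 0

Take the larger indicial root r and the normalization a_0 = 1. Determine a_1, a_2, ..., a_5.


Write in Frobenius form y'' + (p(x)/x) y' + (q(x)/x^2) y = 0:
  p(x) = -4/3,  q(x) = -x^2 - 4x + 4/3.
Indicial equation: r(r-1) + (-4/3) r + (4/3) = 0 -> roots r_1 = 4/3, r_2 = 1.
Take r = r_1 = 4/3. Let y(x) = x^r sum_{n>=0} a_n x^n with a_0 = 1.
Substitute y = x^r sum a_n x^n and match x^{r+n}. The recurrence is
  D(n) a_n - 4 a_{n-1} - 1 a_{n-2} = 0,  where D(n) = (r+n)(r+n-1) + (-4/3)(r+n) + (4/3).
  a_n = [4 a_{n-1} + 1 a_{n-2}] / D(n).
Since the indicial polynomial factors as (r - r_1)(r - r_2), D(n) = (r_1 + n - r_1)(r_1 + n - r_2) = n(n + 1/3).
Evaluating step by step (a_0 = 1):
  n = 1: D(1) = 1(1 + 1/3) = 4/3; numerator = 4(1) = 4; a_1 = (4)/(4/3) = 3
  n = 2: D(2) = 2(2 + 1/3) = 14/3; numerator = 4(3) + 1(1) = 13; a_2 = (13)/(14/3) = 39/14
  n = 3: D(3) = 3(3 + 1/3) = 10; numerator = 4(39/14) + 1(3) = 99/7; a_3 = (99/7)/(10) = 99/70
  n = 4: D(4) = 4(4 + 1/3) = 52/3; numerator = 4(99/70) + 1(39/14) = 591/70; a_4 = (591/70)/(52/3) = 1773/3640
  n = 5: D(5) = 5(5 + 1/3) = 80/3; numerator = 4(1773/3640) + 1(99/70) = 306/91; a_5 = (306/91)/(80/3) = 459/3640

r = 4/3; a_0 = 1; a_1 = 3; a_2 = 39/14; a_3 = 99/70; a_4 = 1773/3640; a_5 = 459/3640


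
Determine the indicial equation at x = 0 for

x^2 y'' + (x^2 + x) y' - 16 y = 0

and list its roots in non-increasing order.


Divide by x^2 to reach normal form y'' + P_1(x) y' + P_2(x) y = 0 with P_1(x) = 1 + 1/x and P_2(x) = -16/x^2.
x = 0 is a singular point because the y'-coefficient 1 + 1/x has a pole at x = 0 and the y-coefficient -16/x^2 has a pole at x = 0.
It is a regular singular point because x P_1(x) = p(x) = x + 1 and x^2 P_2(x) = q(x) = -16 are polynomials, hence analytic at x = 0.
p(0) = 1,  q(0) = -16.
Indicial equation: r(r-1) + p(0) r + q(0) = 0, i.e. r^2 + (p(0) - 1) r + q(0) = 0, i.e. r^2 - 16 = 0.
Discriminant: (0)^2 - 4(-16) = 64, so r = (0 ± 8)/2.
Solving: r_1 = 4, r_2 = -4.

indicial: r^2 - 16 = 0; roots r_1 = 4, r_2 = -4


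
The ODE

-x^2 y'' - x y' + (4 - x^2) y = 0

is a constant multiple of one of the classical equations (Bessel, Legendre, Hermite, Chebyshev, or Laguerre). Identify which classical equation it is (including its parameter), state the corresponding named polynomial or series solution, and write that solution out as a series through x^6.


All three coefficients share the factor -1; dividing through by -1 gives  x^2 y'' + x y' + (x^2 - 4) y = 0.
This matches the Bessel equation x^2 y'' + x y' + (x^2 - nu^2) y = 0 with nu^2 = 4, so nu = 2; the solution bounded at x = 0 is J_2(x).
Frobenius at x = 0: indicial roots ±nu; for r = nu the recurrence k(k + 2nu) c_k = -c_{k-2} gives the standard series J_nu(x) = sum_{k>=0} (-1)^k / (k! (k+nu)!) (x/2)^(2k+nu). Evaluate the first 3 terms:
  k = 0: (-1)^0 / (0! * 2! * 2^2) x^2 = 1/(1*2*4) x^2 = (1/8) x^2
  k = 1: (-1)^1 / (1! * 3! * 2^4) x^4 = -1/(1*6*16) x^4 = (-1/96) x^4
  k = 2: (-1)^2 / (2! * 4! * 2^6) x^6 = 1/(2*24*64) x^6 = (1/3072) x^6
Hence J_2(x) = x^6/3072 - x^4/96 + x^2/8 + ....

J_2(x); series = x^6/3072 - x^4/96 + x^2/8


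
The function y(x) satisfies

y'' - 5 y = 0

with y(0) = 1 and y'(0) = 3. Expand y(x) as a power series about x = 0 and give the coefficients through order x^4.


Ansatz: y(x) = sum_{n>=0} a_n x^n, so y'(x) = sum_{n>=1} n a_n x^(n-1) and y''(x) = sum_{n>=2} n(n-1) a_n x^(n-2).
Substitute into P(x) y'' + Q(x) y' + R(x) y = 0 with P(x) = 1, Q(x) = 0, R(x) = -5, and match powers of x.
Initial conditions: a_0 = 1, a_1 = 3.
Setting the coefficient of each power of x to zero and solving order by order (substituting the coefficients already found):
  x^0: 2 a_2 - 5 a_0 = 0  ->  2 a_2 = 5 a_0 = 5  ->  a_2 = 5/2
  x^1: 6 a_3 - 5 a_1 = 0  ->  6 a_3 = 5 a_1 = 15  ->  a_3 = 5/2
  x^2: 12 a_4 - 5 a_2 = 0  ->  12 a_4 = 5 a_2 = 25/2  ->  a_4 = 25/24
Truncated series: y(x) = 1 + 3 x + (5/2) x^2 + (5/2) x^3 + (25/24) x^4 + O(x^5).

a_0 = 1; a_1 = 3; a_2 = 5/2; a_3 = 5/2; a_4 = 25/24


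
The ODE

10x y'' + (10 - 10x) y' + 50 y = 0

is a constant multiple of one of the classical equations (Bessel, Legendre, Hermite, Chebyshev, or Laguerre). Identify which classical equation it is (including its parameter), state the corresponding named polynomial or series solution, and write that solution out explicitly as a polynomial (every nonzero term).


All three coefficients share the factor 10; dividing through by 10 gives  x y'' + (1 - x) y' + 5 y = 0.
This matches the Laguerre equation x y'' + (1 - x) y' + n y = 0 with n = 5; the polynomial solution is L_5(x).
With y = sum_k a_k x^k, matching x^k gives (k+1)k a_{k+1} + (k+1) a_{k+1} - k a_k + n a_k = 0, i.e. (k+1)^2 a_{k+1} = (k - n) a_k = (k - 5) a_k. The right side vanishes at k = 5, so the series terminates at degree 5.
Standard normalization L_n(0) = 1 gives a_0 = 1. Work upward with a_{k+1} = (k - 5) a_k / (k+1)^2:
  a_1 = (0 - 5)(1) / 1^2 = -5/1 = -5
  a_2 = (1 - 5)(-5) / 2^2 = 20/4 = 5
  a_3 = (2 - 5)(5) / 3^2 = -15/9 = -5/3
  a_4 = (3 - 5)(-5/3) / 4^2 = (10/3)/16 = 5/24
  a_5 = (4 - 5)(5/24) / 5^2 = (-5/24)/25 = -1/120
Hence L_5(x) = -x^5/120 + 5 x^4/24 - 5 x^3/3 + 5 x^2 - 5 x + 1.

L_5(x); series = -x^5/120 + 5 x^4/24 - 5 x^3/3 + 5 x^2 - 5 x + 1


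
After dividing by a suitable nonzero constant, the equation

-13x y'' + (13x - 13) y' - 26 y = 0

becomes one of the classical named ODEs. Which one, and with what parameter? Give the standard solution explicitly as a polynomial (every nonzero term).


All three coefficients share the factor -13; dividing through by -13 gives  x y'' + (1 - x) y' + 2 y = 0.
This matches the Laguerre equation x y'' + (1 - x) y' + n y = 0 with n = 2; the polynomial solution is L_2(x).
With y = sum_k a_k x^k, matching x^k gives (k+1)k a_{k+1} + (k+1) a_{k+1} - k a_k + n a_k = 0, i.e. (k+1)^2 a_{k+1} = (k - n) a_k = (k - 2) a_k. The right side vanishes at k = 2, so the series terminates at degree 2.
Standard normalization L_n(0) = 1 gives a_0 = 1. Work upward with a_{k+1} = (k - 2) a_k / (k+1)^2:
  a_1 = (0 - 2)(1) / 1^2 = -2/1 = -2
  a_2 = (1 - 2)(-2) / 2^2 = 2/4 = 1/2
Hence L_2(x) = x^2/2 - 2 x + 1.

L_2(x); series = x^2/2 - 2 x + 1


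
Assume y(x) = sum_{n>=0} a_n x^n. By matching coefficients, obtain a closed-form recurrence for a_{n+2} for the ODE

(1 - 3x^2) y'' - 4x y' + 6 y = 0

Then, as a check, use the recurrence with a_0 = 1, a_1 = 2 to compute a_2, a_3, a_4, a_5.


Substitute y = sum_n a_n x^n.
(1 - 3 x^2) y'' contributes (n+2)(n+1) a_{n+2} - 3 n(n-1) a_n at x^n.
-4 x y'(x) contributes -4 n a_n at x^n.
6 y(x) contributes 6 a_n at x^n.
Matching x^n: (n+2)(n+1) a_{n+2} + (-3 n(n-1) - 4 n + 6) a_n = 0.
Thus a_{n+2} = (3 n(n-1) + 4 n - 6) / ((n+1)(n+2)) * a_n.

Check with a_0 = 1, a_1 = 2 (apply the recurrence for n = 0, 1, 2, 3): a_0 = 1, a_1 = 2, a_2 = -3, a_3 = -2/3, a_4 = -2, a_5 = -4/5.

a_(n+2) = (3 n(n-1) + 4 n - 6) / ((n+1)(n+2)) * a_n; check: a_0 = 1, a_1 = 2, a_2 = -3, a_3 = -2/3, a_4 = -2, a_5 = -4/5


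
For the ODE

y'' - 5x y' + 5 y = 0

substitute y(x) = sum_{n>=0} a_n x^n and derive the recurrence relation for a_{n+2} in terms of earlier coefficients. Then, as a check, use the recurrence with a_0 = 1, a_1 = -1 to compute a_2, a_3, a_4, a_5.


Substitute y = sum_n a_n x^n.
y''(x) has coefficient (n+2)(n+1) a_{n+2} at x^n;
-5 x y'(x) has coefficient -5 n a_n at x^n (shift);
5 y(x) has coefficient 5 a_n at x^n.
Matching x^n: (n+2)(n+1) a_{n+2} + (-5n + 5) a_n = 0.
Thus a_{n+2} = (5n - 5) / ((n+1)(n+2)) * a_n.

Check with a_0 = 1, a_1 = -1 (apply the recurrence for n = 0, 1, 2, 3): a_0 = 1, a_1 = -1, a_2 = -5/2, a_3 = 0, a_4 = -25/24, a_5 = 0.

a_(n+2) = (5n - 5) / ((n+1)(n+2)) * a_n; check: a_0 = 1, a_1 = -1, a_2 = -5/2, a_3 = 0, a_4 = -25/24, a_5 = 0


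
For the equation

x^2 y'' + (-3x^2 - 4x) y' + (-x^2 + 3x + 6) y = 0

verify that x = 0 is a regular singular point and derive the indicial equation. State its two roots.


Divide by x^2 to reach normal form y'' + P_1(x) y' + P_2(x) y = 0 with P_1(x) = -3 - 4/x and P_2(x) = -1 + 3/x + 6/x^2.
x = 0 is a singular point because the y'-coefficient -3 - 4/x has a pole at x = 0 and the y-coefficient -1 + 3/x + 6/x^2 has a pole at x = 0.
It is a regular singular point because x P_1(x) = p(x) = -3x - 4 and x^2 P_2(x) = q(x) = -x^2 + 3x + 6 are polynomials, hence analytic at x = 0.
p(0) = -4,  q(0) = 6.
Indicial equation: r(r-1) + p(0) r + q(0) = 0, i.e. r^2 + (p(0) - 1) r + q(0) = 0, i.e. r^2 - 5 r + 6 = 0.
Discriminant: (-5)^2 - 4(6) = 1, so r = (5 ± 1)/2.
Solving: r_1 = 3, r_2 = 2.

indicial: r^2 - 5 r + 6 = 0; roots r_1 = 3, r_2 = 2


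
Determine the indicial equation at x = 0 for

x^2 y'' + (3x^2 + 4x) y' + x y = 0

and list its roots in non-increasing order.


Divide by x^2 to reach normal form y'' + P_1(x) y' + P_2(x) y = 0 with P_1(x) = 3 + 4/x and P_2(x) = 1/x.
x = 0 is a singular point because the y'-coefficient 3 + 4/x has a pole at x = 0 and the y-coefficient 1/x has a pole at x = 0.
It is a regular singular point because x P_1(x) = p(x) = 3x + 4 and x^2 P_2(x) = q(x) = x are polynomials, hence analytic at x = 0.
p(0) = 4,  q(0) = 0.
Indicial equation: r(r-1) + p(0) r + q(0) = 0, i.e. r^2 + (p(0) - 1) r + q(0) = 0, i.e. r^2 + 3 r = 0.
Discriminant: (3)^2 - 4(0) = 9, so r = (-3 ± 3)/2.
Solving: r_1 = 0, r_2 = -3.

indicial: r^2 + 3 r = 0; roots r_1 = 0, r_2 = -3


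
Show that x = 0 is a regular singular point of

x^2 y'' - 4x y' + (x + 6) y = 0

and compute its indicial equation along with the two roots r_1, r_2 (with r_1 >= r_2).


Divide by x^2 to reach normal form y'' + P_1(x) y' + P_2(x) y = 0 with P_1(x) = -4/x and P_2(x) = 1/x + 6/x^2.
x = 0 is a singular point because the y'-coefficient -4/x has a pole at x = 0 and the y-coefficient 1/x + 6/x^2 has a pole at x = 0.
It is a regular singular point because x P_1(x) = p(x) = -4 and x^2 P_2(x) = q(x) = x + 6 are polynomials, hence analytic at x = 0.
p(0) = -4,  q(0) = 6.
Indicial equation: r(r-1) + p(0) r + q(0) = 0, i.e. r^2 + (p(0) - 1) r + q(0) = 0, i.e. r^2 - 5 r + 6 = 0.
Discriminant: (-5)^2 - 4(6) = 1, so r = (5 ± 1)/2.
Solving: r_1 = 3, r_2 = 2.

indicial: r^2 - 5 r + 6 = 0; roots r_1 = 3, r_2 = 2


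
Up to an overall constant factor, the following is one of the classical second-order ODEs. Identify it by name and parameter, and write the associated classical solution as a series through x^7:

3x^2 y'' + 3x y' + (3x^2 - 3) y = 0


All three coefficients share the factor 3; dividing through by 3 gives  x^2 y'' + x y' + (x^2 - 1) y = 0.
This matches the Bessel equation x^2 y'' + x y' + (x^2 - nu^2) y = 0 with nu^2 = 1, so nu = 1; the solution bounded at x = 0 is J_1(x).
Frobenius at x = 0: indicial roots ±nu; for r = nu the recurrence k(k + 2nu) c_k = -c_{k-2} gives the standard series J_nu(x) = sum_{k>=0} (-1)^k / (k! (k+nu)!) (x/2)^(2k+nu). Evaluate the first 4 terms:
  k = 0: (-1)^0 / (0! * 1! * 2^1) x^1 = 1/(1*1*2) x^1 = (1/2) x^1
  k = 1: (-1)^1 / (1! * 2! * 2^3) x^3 = -1/(1*2*8) x^3 = (-1/16) x^3
  k = 2: (-1)^2 / (2! * 3! * 2^5) x^5 = 1/(2*6*32) x^5 = (1/384) x^5
  k = 3: (-1)^3 / (3! * 4! * 2^7) x^7 = -1/(6*24*128) x^7 = (-1/18432) x^7
Hence J_1(x) = -x^7/18432 + x^5/384 - x^3/16 + x/2 + ....

J_1(x); series = -x^7/18432 + x^5/384 - x^3/16 + x/2


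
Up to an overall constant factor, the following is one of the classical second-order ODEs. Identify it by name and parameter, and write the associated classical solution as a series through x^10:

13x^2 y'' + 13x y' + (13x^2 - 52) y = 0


All three coefficients share the factor 13; dividing through by 13 gives  x^2 y'' + x y' + (x^2 - 4) y = 0.
This matches the Bessel equation x^2 y'' + x y' + (x^2 - nu^2) y = 0 with nu^2 = 4, so nu = 2; the solution bounded at x = 0 is J_2(x).
Frobenius at x = 0: indicial roots ±nu; for r = nu the recurrence k(k + 2nu) c_k = -c_{k-2} gives the standard series J_nu(x) = sum_{k>=0} (-1)^k / (k! (k+nu)!) (x/2)^(2k+nu). Evaluate the first 5 terms:
  k = 0: (-1)^0 / (0! * 2! * 2^2) x^2 = 1/(1*2*4) x^2 = (1/8) x^2
  k = 1: (-1)^1 / (1! * 3! * 2^4) x^4 = -1/(1*6*16) x^4 = (-1/96) x^4
  k = 2: (-1)^2 / (2! * 4! * 2^6) x^6 = 1/(2*24*64) x^6 = (1/3072) x^6
  k = 3: (-1)^3 / (3! * 5! * 2^8) x^8 = -1/(6*120*256) x^8 = (-1/184320) x^8
  k = 4: (-1)^4 / (4! * 6! * 2^10) x^10 = 1/(24*720*1024) x^10 = (1/17694720) x^10
Hence J_2(x) = x^10/17694720 - x^8/184320 + x^6/3072 - x^4/96 + x^2/8 + ....

J_2(x); series = x^10/17694720 - x^8/184320 + x^6/3072 - x^4/96 + x^2/8


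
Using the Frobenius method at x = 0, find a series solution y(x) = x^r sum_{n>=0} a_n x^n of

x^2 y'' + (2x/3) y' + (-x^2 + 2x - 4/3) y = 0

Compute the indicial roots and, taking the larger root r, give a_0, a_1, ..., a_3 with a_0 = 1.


Write in Frobenius form y'' + (p(x)/x) y' + (q(x)/x^2) y = 0:
  p(x) = 2/3,  q(x) = -x^2 + 2x - 4/3.
Indicial equation: r(r-1) + (2/3) r + (-4/3) = 0 -> roots r_1 = 4/3, r_2 = -1.
Take r = r_1 = 4/3. Let y(x) = x^r sum_{n>=0} a_n x^n with a_0 = 1.
Substitute y = x^r sum a_n x^n and match x^{r+n}. The recurrence is
  D(n) a_n + 2 a_{n-1} - 1 a_{n-2} = 0,  where D(n) = (r+n)(r+n-1) + (2/3)(r+n) + (-4/3).
  a_n = [-2 a_{n-1} + 1 a_{n-2}] / D(n).
Since the indicial polynomial factors as (r - r_1)(r - r_2), D(n) = (r_1 + n - r_1)(r_1 + n - r_2) = n(n + 7/3).
Evaluating step by step (a_0 = 1):
  n = 1: D(1) = 1(1 + 7/3) = 10/3; numerator = -2(1) = -2; a_1 = (-2)/(10/3) = -3/5
  n = 2: D(2) = 2(2 + 7/3) = 26/3; numerator = -2(-3/5) + 1(1) = 11/5; a_2 = (11/5)/(26/3) = 33/130
  n = 3: D(3) = 3(3 + 7/3) = 16; numerator = -2(33/130) + 1(-3/5) = -72/65; a_3 = (-72/65)/(16) = -9/130

r = 4/3; a_0 = 1; a_1 = -3/5; a_2 = 33/130; a_3 = -9/130


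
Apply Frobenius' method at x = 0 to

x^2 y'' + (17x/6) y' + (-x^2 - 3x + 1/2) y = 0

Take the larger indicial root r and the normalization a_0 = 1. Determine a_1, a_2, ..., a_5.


Write in Frobenius form y'' + (p(x)/x) y' + (q(x)/x^2) y = 0:
  p(x) = 17/6,  q(x) = -x^2 - 3x + 1/2.
Indicial equation: r(r-1) + (17/6) r + (1/2) = 0 -> roots r_1 = -1/3, r_2 = -3/2.
Take r = r_1 = -1/3. Let y(x) = x^r sum_{n>=0} a_n x^n with a_0 = 1.
Substitute y = x^r sum a_n x^n and match x^{r+n}. The recurrence is
  D(n) a_n - 3 a_{n-1} - 1 a_{n-2} = 0,  where D(n) = (r+n)(r+n-1) + (17/6)(r+n) + (1/2).
  a_n = [3 a_{n-1} + 1 a_{n-2}] / D(n).
Since the indicial polynomial factors as (r - r_1)(r - r_2), D(n) = (r_1 + n - r_1)(r_1 + n - r_2) = n(n + 7/6).
Evaluating step by step (a_0 = 1):
  n = 1: D(1) = 1(1 + 7/6) = 13/6; numerator = 3(1) = 3; a_1 = (3)/(13/6) = 18/13
  n = 2: D(2) = 2(2 + 7/6) = 19/3; numerator = 3(18/13) + 1(1) = 67/13; a_2 = (67/13)/(19/3) = 201/247
  n = 3: D(3) = 3(3 + 7/6) = 25/2; numerator = 3(201/247) + 1(18/13) = 945/247; a_3 = (945/247)/(25/2) = 378/1235
  n = 4: D(4) = 4(4 + 7/6) = 62/3; numerator = 3(378/1235) + 1(201/247) = 2139/1235; a_4 = (2139/1235)/(62/3) = 207/2470
  n = 5: D(5) = 5(5 + 7/6) = 185/6; numerator = 3(207/2470) + 1(378/1235) = 1377/2470; a_5 = (1377/2470)/(185/6) = 4131/228475

r = -1/3; a_0 = 1; a_1 = 18/13; a_2 = 201/247; a_3 = 378/1235; a_4 = 207/2470; a_5 = 4131/228475


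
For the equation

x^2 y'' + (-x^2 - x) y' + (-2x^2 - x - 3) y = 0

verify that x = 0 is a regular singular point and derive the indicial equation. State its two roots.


Divide by x^2 to reach normal form y'' + P_1(x) y' + P_2(x) y = 0 with P_1(x) = -1 - 1/x and P_2(x) = -2 - 1/x - 3/x^2.
x = 0 is a singular point because the y'-coefficient -1 - 1/x has a pole at x = 0 and the y-coefficient -2 - 1/x - 3/x^2 has a pole at x = 0.
It is a regular singular point because x P_1(x) = p(x) = -x - 1 and x^2 P_2(x) = q(x) = -2x^2 - x - 3 are polynomials, hence analytic at x = 0.
p(0) = -1,  q(0) = -3.
Indicial equation: r(r-1) + p(0) r + q(0) = 0, i.e. r^2 + (p(0) - 1) r + q(0) = 0, i.e. r^2 - 2 r - 3 = 0.
Discriminant: (-2)^2 - 4(-3) = 16, so r = (2 ± 4)/2.
Solving: r_1 = 3, r_2 = -1.

indicial: r^2 - 2 r - 3 = 0; roots r_1 = 3, r_2 = -1


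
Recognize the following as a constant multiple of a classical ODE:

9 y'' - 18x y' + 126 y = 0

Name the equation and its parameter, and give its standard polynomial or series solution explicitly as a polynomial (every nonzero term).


All three coefficients share the factor 9; dividing through by 9 gives  y'' - 2x y' + 14 y = 0.
This matches the Hermite equation y'' - 2x y' + 2n y = 0 with 2n = 14, so n = 7; the polynomial solution is H_7(x).
With y = sum_k a_k x^k, matching x^k gives (k+2)(k+1) a_{k+2} = 2(k - n) a_k = 2(k - 7) a_k. The right side vanishes at k = 7, so the series with the parity of 7 terminates at degree 7.
Standard normalization: leading coefficient of H_n is 2^n, so a_7 = 2^7 = 128. Work downward with a_k = (k+1)(k+2) a_{k+2} / (2(k - n)):
  a_5 = (6)(7)(128) / (2(5 - 7)) = 5376/(-4) = -1344
  a_3 = (4)(5)(-1344) / (2(3 - 7)) = -26880/(-8) = 3360
  a_1 = (2)(3)(3360) / (2(1 - 7)) = 20160/(-12) = -1680
Hence H_7(x) = 128 x^7 - 1344 x^5 + 3360 x^3 - 1680 x.

H_7(x); series = 128 x^7 - 1344 x^5 + 3360 x^3 - 1680 x


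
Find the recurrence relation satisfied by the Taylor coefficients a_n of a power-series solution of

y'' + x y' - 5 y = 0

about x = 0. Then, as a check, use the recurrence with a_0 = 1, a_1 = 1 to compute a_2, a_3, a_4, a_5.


Substitute y = sum_n a_n x^n.
y''(x) has coefficient (n+2)(n+1) a_{n+2} at x^n;
x y'(x) has coefficient n a_n at x^n (shift);
-5 y(x) has coefficient -5 a_n at x^n.
Matching x^n: (n+2)(n+1) a_{n+2} + (n - 5) a_n = 0.
Thus a_{n+2} = (-n + 5) / ((n+1)(n+2)) * a_n.

Check with a_0 = 1, a_1 = 1 (apply the recurrence for n = 0, 1, 2, 3): a_0 = 1, a_1 = 1, a_2 = 5/2, a_3 = 2/3, a_4 = 5/8, a_5 = 1/15.

a_(n+2) = (-n + 5) / ((n+1)(n+2)) * a_n; check: a_0 = 1, a_1 = 1, a_2 = 5/2, a_3 = 2/3, a_4 = 5/8, a_5 = 1/15


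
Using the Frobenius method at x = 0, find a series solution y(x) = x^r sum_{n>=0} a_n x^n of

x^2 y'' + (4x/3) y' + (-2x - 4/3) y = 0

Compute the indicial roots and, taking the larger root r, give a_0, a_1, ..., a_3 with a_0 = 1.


Write in Frobenius form y'' + (p(x)/x) y' + (q(x)/x^2) y = 0:
  p(x) = 4/3,  q(x) = -2x - 4/3.
Indicial equation: r(r-1) + (4/3) r + (-4/3) = 0 -> roots r_1 = 1, r_2 = -4/3.
Take r = r_1 = 1. Let y(x) = x^r sum_{n>=0} a_n x^n with a_0 = 1.
Substitute y = x^r sum a_n x^n and match x^{r+n}. The recurrence is
  D(n) a_n - 2 a_{n-1} = 0,  where D(n) = (r+n)(r+n-1) + (4/3)(r+n) + (-4/3).
  a_n = 2 / D(n) * a_{n-1}.
Since the indicial polynomial factors as (r - r_1)(r - r_2), D(n) = (r_1 + n - r_1)(r_1 + n - r_2) = n(n + 7/3).
Evaluating step by step (a_0 = 1):
  n = 1: D(1) = 1(1 + 7/3) = 10/3; numerator = 2(1) = 2; a_1 = (2)/(10/3) = 3/5
  n = 2: D(2) = 2(2 + 7/3) = 26/3; numerator = 2(3/5) = 6/5; a_2 = (6/5)/(26/3) = 9/65
  n = 3: D(3) = 3(3 + 7/3) = 16; numerator = 2(9/65) = 18/65; a_3 = (18/65)/(16) = 9/520

r = 1; a_0 = 1; a_1 = 3/5; a_2 = 9/65; a_3 = 9/520


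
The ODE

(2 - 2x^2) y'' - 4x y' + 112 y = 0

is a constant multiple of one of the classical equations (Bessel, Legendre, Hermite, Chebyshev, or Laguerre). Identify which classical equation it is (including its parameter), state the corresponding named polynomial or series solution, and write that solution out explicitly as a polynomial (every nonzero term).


All three coefficients share the factor 2; dividing through by 2 gives  (1 - x^2) y'' - 2x y' + 56 y = 0.
This matches the Legendre equation (1 - x^2) y'' - 2x y' + n(n+1) y = 0 (note the -2x y' term) with n(n+1) = 56, so n = 7; the polynomial solution is P_7(x).
With y = sum_k a_k x^k, matching x^k gives (k+2)(k+1) a_{k+2} = [k(k+1) - n(n+1)] a_k = (k - 7)(k + 8) a_k. The right side vanishes at k = 7, so the series with the parity of 7 terminates at degree 7.
Standard normalization (P_n(1) = 1): leading coefficient (2n)!/(2^n (n!)^2) = 87178291200/(128*25401600) = 429/16, so a_7 = 429/16. Work downward with a_k = (k+1)(k+2) a_{k+2} / ((k - 7)(k + 8)):
  a_5 = (6)(7)(429/16) / ((5 - 7)(5 + 8)) = (9009/8)/(-26) = -693/16
  a_3 = (4)(5)(-693/16) / ((3 - 7)(3 + 8)) = (-3465/4)/(-44) = 315/16
  a_1 = (2)(3)(315/16) / ((1 - 7)(1 + 8)) = (945/8)/(-54) = -35/16
Hence P_7(x) = 429 x^7/16 - 693 x^5/16 + 315 x^3/16 - 35 x/16.

P_7(x); series = 429 x^7/16 - 693 x^5/16 + 315 x^3/16 - 35 x/16


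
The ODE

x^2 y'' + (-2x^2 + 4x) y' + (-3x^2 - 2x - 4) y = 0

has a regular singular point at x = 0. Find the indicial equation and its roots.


Divide by x^2 to reach normal form y'' + P_1(x) y' + P_2(x) y = 0 with P_1(x) = -2 + 4/x and P_2(x) = -3 - 2/x - 4/x^2.
x = 0 is a singular point because the y'-coefficient -2 + 4/x has a pole at x = 0 and the y-coefficient -3 - 2/x - 4/x^2 has a pole at x = 0.
It is a regular singular point because x P_1(x) = p(x) = 4 - 2x and x^2 P_2(x) = q(x) = -3x^2 - 2x - 4 are polynomials, hence analytic at x = 0.
p(0) = 4,  q(0) = -4.
Indicial equation: r(r-1) + p(0) r + q(0) = 0, i.e. r^2 + (p(0) - 1) r + q(0) = 0, i.e. r^2 + 3 r - 4 = 0.
Discriminant: (3)^2 - 4(-4) = 25, so r = (-3 ± 5)/2.
Solving: r_1 = 1, r_2 = -4.

indicial: r^2 + 3 r - 4 = 0; roots r_1 = 1, r_2 = -4


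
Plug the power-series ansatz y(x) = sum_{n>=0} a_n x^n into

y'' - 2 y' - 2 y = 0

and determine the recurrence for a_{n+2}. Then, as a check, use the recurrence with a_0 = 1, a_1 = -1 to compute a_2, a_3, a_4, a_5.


Substitute y = sum_n a_n x^n.
y''(x) has coefficient (n+2)(n+1) a_{n+2} at x^n;
-2 y'(x) has coefficient -2 (n+1) a_{n+1} at x^n;
-2 y(x) has coefficient -2 a_n at x^n.
Matching x^n: (n+2)(n+1) a_{n+2} - 2 (n+1) a_{n+1} - 2 a_n = 0.
Thus a_{n+2} = [2 (n+1) a_{n+1} + 2 a_n] / ((n+1)(n+2)).

Check with a_0 = 1, a_1 = -1 (apply the recurrence for n = 0, 1, 2, 3): a_0 = 1, a_1 = -1, a_2 = 0, a_3 = -1/3, a_4 = -1/6, a_5 = -1/10.

a_(n+2) = [2 (n+1) a_(n+1) + 2 a_n] / ((n+1)(n+2)); check: a_0 = 1, a_1 = -1, a_2 = 0, a_3 = -1/3, a_4 = -1/6, a_5 = -1/10


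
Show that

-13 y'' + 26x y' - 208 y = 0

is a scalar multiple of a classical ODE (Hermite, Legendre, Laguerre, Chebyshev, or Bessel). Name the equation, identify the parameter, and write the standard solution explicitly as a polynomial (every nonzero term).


All three coefficients share the factor -13; dividing through by -13 gives  y'' - 2x y' + 16 y = 0.
This matches the Hermite equation y'' - 2x y' + 2n y = 0 with 2n = 16, so n = 8; the polynomial solution is H_8(x).
With y = sum_k a_k x^k, matching x^k gives (k+2)(k+1) a_{k+2} = 2(k - n) a_k = 2(k - 8) a_k. The right side vanishes at k = 8, so the series with the parity of 8 terminates at degree 8.
Standard normalization: leading coefficient of H_n is 2^n, so a_8 = 2^8 = 256. Work downward with a_k = (k+1)(k+2) a_{k+2} / (2(k - n)):
  a_6 = (7)(8)(256) / (2(6 - 8)) = 14336/(-4) = -3584
  a_4 = (5)(6)(-3584) / (2(4 - 8)) = -107520/(-8) = 13440
  a_2 = (3)(4)(13440) / (2(2 - 8)) = 161280/(-12) = -13440
  a_0 = (1)(2)(-13440) / (2(0 - 8)) = -26880/(-16) = 1680
Hence H_8(x) = 256 x^8 - 3584 x^6 + 13440 x^4 - 13440 x^2 + 1680.

H_8(x); series = 256 x^8 - 3584 x^6 + 13440 x^4 - 13440 x^2 + 1680
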